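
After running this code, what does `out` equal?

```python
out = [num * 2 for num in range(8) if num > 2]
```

Let's trace through this code step by step.

Initialize: out = [num * 2 for num in range(8) if num > 2]

After execution: out = [6, 8, 10, 12, 14]
[6, 8, 10, 12, 14]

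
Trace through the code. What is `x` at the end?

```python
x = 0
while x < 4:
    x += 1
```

Let's trace through this code step by step.

Initialize: x = 0
Entering loop: while x < 4:

After execution: x = 4
4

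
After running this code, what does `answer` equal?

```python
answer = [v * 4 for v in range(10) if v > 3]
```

Let's trace through this code step by step.

Initialize: answer = [v * 4 for v in range(10) if v > 3]

After execution: answer = [16, 20, 24, 28, 32, 36]
[16, 20, 24, 28, 32, 36]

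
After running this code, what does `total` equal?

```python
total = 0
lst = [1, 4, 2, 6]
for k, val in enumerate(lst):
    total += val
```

Let's trace through this code step by step.

Initialize: total = 0
Initialize: lst = [1, 4, 2, 6]
Entering loop: for k, val in enumerate(lst):

After execution: total = 13
13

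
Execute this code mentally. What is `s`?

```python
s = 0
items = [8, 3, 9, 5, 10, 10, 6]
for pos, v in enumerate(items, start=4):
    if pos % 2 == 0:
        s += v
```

Let's trace through this code step by step.

Initialize: s = 0
Initialize: items = [8, 3, 9, 5, 10, 10, 6]
Entering loop: for pos, v in enumerate(items, start=4):

After execution: s = 33
33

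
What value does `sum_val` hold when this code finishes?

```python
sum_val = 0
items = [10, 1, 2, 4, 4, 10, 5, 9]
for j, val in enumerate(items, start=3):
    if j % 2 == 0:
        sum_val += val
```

Let's trace through this code step by step.

Initialize: sum_val = 0
Initialize: items = [10, 1, 2, 4, 4, 10, 5, 9]
Entering loop: for j, val in enumerate(items, start=3):

After execution: sum_val = 24
24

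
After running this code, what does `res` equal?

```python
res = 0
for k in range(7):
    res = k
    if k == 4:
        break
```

Let's trace through this code step by step.

Initialize: res = 0
Entering loop: for k in range(7):

After execution: res = 4
4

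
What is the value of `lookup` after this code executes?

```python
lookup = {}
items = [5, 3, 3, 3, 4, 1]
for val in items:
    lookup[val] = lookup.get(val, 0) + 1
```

Let's trace through this code step by step.

Initialize: lookup = {}
Initialize: items = [5, 3, 3, 3, 4, 1]
Entering loop: for val in items:

After execution: lookup = {5: 1, 3: 3, 4: 1, 1: 1}
{5: 1, 3: 3, 4: 1, 1: 1}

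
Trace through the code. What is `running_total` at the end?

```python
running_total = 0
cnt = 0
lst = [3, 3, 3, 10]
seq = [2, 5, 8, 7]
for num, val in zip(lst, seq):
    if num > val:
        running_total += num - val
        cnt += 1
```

Let's trace through this code step by step.

Initialize: running_total = 0
Initialize: cnt = 0
Initialize: lst = [3, 3, 3, 10]
Initialize: seq = [2, 5, 8, 7]
Entering loop: for num, val in zip(lst, seq):

After execution: running_total = 4
4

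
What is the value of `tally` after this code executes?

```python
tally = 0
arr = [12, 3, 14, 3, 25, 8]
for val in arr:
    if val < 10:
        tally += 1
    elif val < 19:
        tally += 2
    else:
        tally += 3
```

Let's trace through this code step by step.

Initialize: tally = 0
Initialize: arr = [12, 3, 14, 3, 25, 8]
Entering loop: for val in arr:

After execution: tally = 10
10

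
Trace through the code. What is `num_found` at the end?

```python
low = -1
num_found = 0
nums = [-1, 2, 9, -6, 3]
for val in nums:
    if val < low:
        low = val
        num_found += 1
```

Let's trace through this code step by step.

Initialize: low = -1
Initialize: num_found = 0
Initialize: nums = [-1, 2, 9, -6, 3]
Entering loop: for val in nums:

After execution: num_found = 1
1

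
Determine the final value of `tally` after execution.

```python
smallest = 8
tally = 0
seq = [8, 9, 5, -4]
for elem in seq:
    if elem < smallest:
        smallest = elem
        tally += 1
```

Let's trace through this code step by step.

Initialize: smallest = 8
Initialize: tally = 0
Initialize: seq = [8, 9, 5, -4]
Entering loop: for elem in seq:

After execution: tally = 2
2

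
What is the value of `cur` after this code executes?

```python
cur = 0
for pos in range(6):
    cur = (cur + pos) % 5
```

Let's trace through this code step by step.

Initialize: cur = 0
Entering loop: for pos in range(6):

After execution: cur = 0
0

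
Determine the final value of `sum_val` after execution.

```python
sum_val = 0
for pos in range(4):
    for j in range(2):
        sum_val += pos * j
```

Let's trace through this code step by step.

Initialize: sum_val = 0
Entering loop: for pos in range(4):

After execution: sum_val = 6
6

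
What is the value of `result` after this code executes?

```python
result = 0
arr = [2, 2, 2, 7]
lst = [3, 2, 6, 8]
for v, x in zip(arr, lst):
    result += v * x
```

Let's trace through this code step by step.

Initialize: result = 0
Initialize: arr = [2, 2, 2, 7]
Initialize: lst = [3, 2, 6, 8]
Entering loop: for v, x in zip(arr, lst):

After execution: result = 78
78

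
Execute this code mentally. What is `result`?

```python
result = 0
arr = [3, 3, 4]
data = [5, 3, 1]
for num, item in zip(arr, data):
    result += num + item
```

Let's trace through this code step by step.

Initialize: result = 0
Initialize: arr = [3, 3, 4]
Initialize: data = [5, 3, 1]
Entering loop: for num, item in zip(arr, data):

After execution: result = 19
19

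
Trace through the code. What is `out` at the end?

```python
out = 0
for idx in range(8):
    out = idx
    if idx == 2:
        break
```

Let's trace through this code step by step.

Initialize: out = 0
Entering loop: for idx in range(8):

After execution: out = 2
2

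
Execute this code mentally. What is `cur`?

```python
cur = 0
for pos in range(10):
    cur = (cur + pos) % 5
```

Let's trace through this code step by step.

Initialize: cur = 0
Entering loop: for pos in range(10):

After execution: cur = 0
0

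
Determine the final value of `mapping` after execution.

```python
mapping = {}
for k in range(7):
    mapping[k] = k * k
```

Let's trace through this code step by step.

Initialize: mapping = {}
Entering loop: for k in range(7):

After execution: mapping = {0: 0, 1: 1, 2: 4, 3: 9, 4: 16, 5: 25, 6: 36}
{0: 0, 1: 1, 2: 4, 3: 9, 4: 16, 5: 25, 6: 36}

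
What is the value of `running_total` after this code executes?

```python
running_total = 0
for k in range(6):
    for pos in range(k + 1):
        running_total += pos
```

Let's trace through this code step by step.

Initialize: running_total = 0
Entering loop: for k in range(6):

After execution: running_total = 35
35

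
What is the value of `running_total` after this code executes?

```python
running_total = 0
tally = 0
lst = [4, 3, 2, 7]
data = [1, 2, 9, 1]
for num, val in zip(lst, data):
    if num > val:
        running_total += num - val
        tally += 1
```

Let's trace through this code step by step.

Initialize: running_total = 0
Initialize: tally = 0
Initialize: lst = [4, 3, 2, 7]
Initialize: data = [1, 2, 9, 1]
Entering loop: for num, val in zip(lst, data):

After execution: running_total = 10
10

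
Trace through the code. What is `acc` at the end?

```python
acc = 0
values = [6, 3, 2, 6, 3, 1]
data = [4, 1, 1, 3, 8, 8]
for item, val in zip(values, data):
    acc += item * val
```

Let's trace through this code step by step.

Initialize: acc = 0
Initialize: values = [6, 3, 2, 6, 3, 1]
Initialize: data = [4, 1, 1, 3, 8, 8]
Entering loop: for item, val in zip(values, data):

After execution: acc = 79
79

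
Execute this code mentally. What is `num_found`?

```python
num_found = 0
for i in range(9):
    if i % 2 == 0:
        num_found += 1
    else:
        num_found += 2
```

Let's trace through this code step by step.

Initialize: num_found = 0
Entering loop: for i in range(9):

After execution: num_found = 13
13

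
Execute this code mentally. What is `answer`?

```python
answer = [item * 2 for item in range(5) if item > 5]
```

Let's trace through this code step by step.

Initialize: answer = [item * 2 for item in range(5) if item > 5]

After execution: answer = []
[]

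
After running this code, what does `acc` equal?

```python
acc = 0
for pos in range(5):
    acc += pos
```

Let's trace through this code step by step.

Initialize: acc = 0
Entering loop: for pos in range(5):

After execution: acc = 10
10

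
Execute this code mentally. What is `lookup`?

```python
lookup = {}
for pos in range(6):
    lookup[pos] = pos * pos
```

Let's trace through this code step by step.

Initialize: lookup = {}
Entering loop: for pos in range(6):

After execution: lookup = {0: 0, 1: 1, 2: 4, 3: 9, 4: 16, 5: 25}
{0: 0, 1: 1, 2: 4, 3: 9, 4: 16, 5: 25}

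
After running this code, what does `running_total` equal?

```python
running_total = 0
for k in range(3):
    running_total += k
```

Let's trace through this code step by step.

Initialize: running_total = 0
Entering loop: for k in range(3):

After execution: running_total = 3
3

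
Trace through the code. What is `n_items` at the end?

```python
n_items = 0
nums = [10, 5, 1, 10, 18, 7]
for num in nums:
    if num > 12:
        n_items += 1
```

Let's trace through this code step by step.

Initialize: n_items = 0
Initialize: nums = [10, 5, 1, 10, 18, 7]
Entering loop: for num in nums:

After execution: n_items = 1
1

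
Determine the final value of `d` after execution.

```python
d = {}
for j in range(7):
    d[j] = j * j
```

Let's trace through this code step by step.

Initialize: d = {}
Entering loop: for j in range(7):

After execution: d = {0: 0, 1: 1, 2: 4, 3: 9, 4: 16, 5: 25, 6: 36}
{0: 0, 1: 1, 2: 4, 3: 9, 4: 16, 5: 25, 6: 36}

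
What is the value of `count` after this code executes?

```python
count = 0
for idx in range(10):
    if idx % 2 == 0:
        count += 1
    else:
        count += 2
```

Let's trace through this code step by step.

Initialize: count = 0
Entering loop: for idx in range(10):

After execution: count = 15
15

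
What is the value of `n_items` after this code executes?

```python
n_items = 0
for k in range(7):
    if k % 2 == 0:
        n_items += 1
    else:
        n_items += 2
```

Let's trace through this code step by step.

Initialize: n_items = 0
Entering loop: for k in range(7):

After execution: n_items = 10
10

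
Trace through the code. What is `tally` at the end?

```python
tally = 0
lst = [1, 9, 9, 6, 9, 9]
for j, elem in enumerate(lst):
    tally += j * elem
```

Let's trace through this code step by step.

Initialize: tally = 0
Initialize: lst = [1, 9, 9, 6, 9, 9]
Entering loop: for j, elem in enumerate(lst):

After execution: tally = 126
126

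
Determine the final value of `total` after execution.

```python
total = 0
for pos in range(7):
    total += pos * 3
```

Let's trace through this code step by step.

Initialize: total = 0
Entering loop: for pos in range(7):

After execution: total = 63
63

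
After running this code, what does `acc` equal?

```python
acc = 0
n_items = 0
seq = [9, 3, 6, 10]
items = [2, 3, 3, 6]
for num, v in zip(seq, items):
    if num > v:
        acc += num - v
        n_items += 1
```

Let's trace through this code step by step.

Initialize: acc = 0
Initialize: n_items = 0
Initialize: seq = [9, 3, 6, 10]
Initialize: items = [2, 3, 3, 6]
Entering loop: for num, v in zip(seq, items):

After execution: acc = 14
14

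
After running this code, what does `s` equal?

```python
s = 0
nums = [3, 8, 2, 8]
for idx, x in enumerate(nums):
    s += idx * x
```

Let's trace through this code step by step.

Initialize: s = 0
Initialize: nums = [3, 8, 2, 8]
Entering loop: for idx, x in enumerate(nums):

After execution: s = 36
36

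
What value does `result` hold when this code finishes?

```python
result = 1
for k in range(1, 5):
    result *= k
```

Let's trace through this code step by step.

Initialize: result = 1
Entering loop: for k in range(1, 5):

After execution: result = 24
24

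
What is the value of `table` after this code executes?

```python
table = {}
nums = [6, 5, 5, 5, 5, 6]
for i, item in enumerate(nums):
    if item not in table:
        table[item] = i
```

Let's trace through this code step by step.

Initialize: table = {}
Initialize: nums = [6, 5, 5, 5, 5, 6]
Entering loop: for i, item in enumerate(nums):

After execution: table = {6: 0, 5: 1}
{6: 0, 5: 1}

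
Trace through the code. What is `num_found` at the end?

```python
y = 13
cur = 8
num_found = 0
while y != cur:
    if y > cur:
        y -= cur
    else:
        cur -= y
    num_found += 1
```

Let's trace through this code step by step.

Initialize: y = 13
Initialize: cur = 8
Initialize: num_found = 0
Entering loop: while y != cur:

After execution: num_found = 5
5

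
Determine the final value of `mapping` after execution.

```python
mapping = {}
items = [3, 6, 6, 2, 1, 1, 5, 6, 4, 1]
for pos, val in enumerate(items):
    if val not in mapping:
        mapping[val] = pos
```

Let's trace through this code step by step.

Initialize: mapping = {}
Initialize: items = [3, 6, 6, 2, 1, 1, 5, 6, 4, 1]
Entering loop: for pos, val in enumerate(items):

After execution: mapping = {3: 0, 6: 1, 2: 3, 1: 4, 5: 6, 4: 8}
{3: 0, 6: 1, 2: 3, 1: 4, 5: 6, 4: 8}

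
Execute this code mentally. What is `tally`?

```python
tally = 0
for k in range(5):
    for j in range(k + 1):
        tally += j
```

Let's trace through this code step by step.

Initialize: tally = 0
Entering loop: for k in range(5):

After execution: tally = 20
20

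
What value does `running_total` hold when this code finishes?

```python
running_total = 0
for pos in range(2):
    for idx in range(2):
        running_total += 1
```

Let's trace through this code step by step.

Initialize: running_total = 0
Entering loop: for pos in range(2):

After execution: running_total = 4
4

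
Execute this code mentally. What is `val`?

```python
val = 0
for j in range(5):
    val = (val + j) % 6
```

Let's trace through this code step by step.

Initialize: val = 0
Entering loop: for j in range(5):

After execution: val = 4
4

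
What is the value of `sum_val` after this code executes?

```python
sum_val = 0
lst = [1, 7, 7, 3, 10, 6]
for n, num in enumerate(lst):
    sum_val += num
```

Let's trace through this code step by step.

Initialize: sum_val = 0
Initialize: lst = [1, 7, 7, 3, 10, 6]
Entering loop: for n, num in enumerate(lst):

After execution: sum_val = 34
34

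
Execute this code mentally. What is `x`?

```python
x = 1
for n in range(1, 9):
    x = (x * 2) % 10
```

Let's trace through this code step by step.

Initialize: x = 1
Entering loop: for n in range(1, 9):

After execution: x = 6
6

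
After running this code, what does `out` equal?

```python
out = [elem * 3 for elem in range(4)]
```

Let's trace through this code step by step.

Initialize: out = [elem * 3 for elem in range(4)]

After execution: out = [0, 3, 6, 9]
[0, 3, 6, 9]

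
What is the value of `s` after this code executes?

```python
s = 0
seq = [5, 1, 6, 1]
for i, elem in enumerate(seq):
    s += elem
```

Let's trace through this code step by step.

Initialize: s = 0
Initialize: seq = [5, 1, 6, 1]
Entering loop: for i, elem in enumerate(seq):

After execution: s = 13
13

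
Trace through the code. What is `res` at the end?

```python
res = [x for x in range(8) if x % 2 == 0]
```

Let's trace through this code step by step.

Initialize: res = [x for x in range(8) if x % 2 == 0]

After execution: res = [0, 2, 4, 6]
[0, 2, 4, 6]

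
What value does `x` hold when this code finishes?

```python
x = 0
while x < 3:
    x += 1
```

Let's trace through this code step by step.

Initialize: x = 0
Entering loop: while x < 3:

After execution: x = 3
3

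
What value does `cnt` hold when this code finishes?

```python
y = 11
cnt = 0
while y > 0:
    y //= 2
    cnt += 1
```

Let's trace through this code step by step.

Initialize: y = 11
Initialize: cnt = 0
Entering loop: while y > 0:

After execution: cnt = 4
4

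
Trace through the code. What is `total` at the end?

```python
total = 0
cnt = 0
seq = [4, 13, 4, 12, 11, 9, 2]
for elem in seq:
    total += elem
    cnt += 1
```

Let's trace through this code step by step.

Initialize: total = 0
Initialize: cnt = 0
Initialize: seq = [4, 13, 4, 12, 11, 9, 2]
Entering loop: for elem in seq:

After execution: total = 55
55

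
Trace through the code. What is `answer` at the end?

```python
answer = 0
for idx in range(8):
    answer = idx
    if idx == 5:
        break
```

Let's trace through this code step by step.

Initialize: answer = 0
Entering loop: for idx in range(8):

After execution: answer = 5
5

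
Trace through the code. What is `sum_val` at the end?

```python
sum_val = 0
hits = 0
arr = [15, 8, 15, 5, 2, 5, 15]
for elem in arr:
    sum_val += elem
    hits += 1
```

Let's trace through this code step by step.

Initialize: sum_val = 0
Initialize: hits = 0
Initialize: arr = [15, 8, 15, 5, 2, 5, 15]
Entering loop: for elem in arr:

After execution: sum_val = 65
65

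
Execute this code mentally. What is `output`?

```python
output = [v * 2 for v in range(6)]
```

Let's trace through this code step by step.

Initialize: output = [v * 2 for v in range(6)]

After execution: output = [0, 2, 4, 6, 8, 10]
[0, 2, 4, 6, 8, 10]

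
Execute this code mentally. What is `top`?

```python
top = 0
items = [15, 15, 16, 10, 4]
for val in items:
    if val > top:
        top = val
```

Let's trace through this code step by step.

Initialize: top = 0
Initialize: items = [15, 15, 16, 10, 4]
Entering loop: for val in items:

After execution: top = 16
16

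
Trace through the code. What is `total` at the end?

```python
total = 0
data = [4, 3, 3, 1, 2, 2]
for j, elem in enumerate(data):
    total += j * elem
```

Let's trace through this code step by step.

Initialize: total = 0
Initialize: data = [4, 3, 3, 1, 2, 2]
Entering loop: for j, elem in enumerate(data):

After execution: total = 30
30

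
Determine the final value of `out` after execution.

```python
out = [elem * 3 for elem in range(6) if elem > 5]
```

Let's trace through this code step by step.

Initialize: out = [elem * 3 for elem in range(6) if elem > 5]

After execution: out = []
[]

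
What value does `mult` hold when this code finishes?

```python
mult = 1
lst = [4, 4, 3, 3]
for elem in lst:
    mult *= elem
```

Let's trace through this code step by step.

Initialize: mult = 1
Initialize: lst = [4, 4, 3, 3]
Entering loop: for elem in lst:

After execution: mult = 144
144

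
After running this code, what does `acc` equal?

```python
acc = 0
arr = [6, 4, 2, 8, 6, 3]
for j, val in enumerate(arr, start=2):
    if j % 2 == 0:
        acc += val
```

Let's trace through this code step by step.

Initialize: acc = 0
Initialize: arr = [6, 4, 2, 8, 6, 3]
Entering loop: for j, val in enumerate(arr, start=2):

After execution: acc = 14
14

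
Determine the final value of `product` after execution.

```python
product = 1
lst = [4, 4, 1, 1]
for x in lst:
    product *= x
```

Let's trace through this code step by step.

Initialize: product = 1
Initialize: lst = [4, 4, 1, 1]
Entering loop: for x in lst:

After execution: product = 16
16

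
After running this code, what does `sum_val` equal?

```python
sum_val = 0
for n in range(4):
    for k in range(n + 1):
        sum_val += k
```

Let's trace through this code step by step.

Initialize: sum_val = 0
Entering loop: for n in range(4):

After execution: sum_val = 10
10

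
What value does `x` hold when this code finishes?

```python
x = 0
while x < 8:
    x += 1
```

Let's trace through this code step by step.

Initialize: x = 0
Entering loop: while x < 8:

After execution: x = 8
8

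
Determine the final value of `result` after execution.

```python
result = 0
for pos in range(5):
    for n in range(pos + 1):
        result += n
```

Let's trace through this code step by step.

Initialize: result = 0
Entering loop: for pos in range(5):

After execution: result = 20
20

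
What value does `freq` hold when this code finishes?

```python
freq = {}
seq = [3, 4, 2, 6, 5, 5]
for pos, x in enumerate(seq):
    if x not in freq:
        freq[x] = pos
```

Let's trace through this code step by step.

Initialize: freq = {}
Initialize: seq = [3, 4, 2, 6, 5, 5]
Entering loop: for pos, x in enumerate(seq):

After execution: freq = {3: 0, 4: 1, 2: 2, 6: 3, 5: 4}
{3: 0, 4: 1, 2: 2, 6: 3, 5: 4}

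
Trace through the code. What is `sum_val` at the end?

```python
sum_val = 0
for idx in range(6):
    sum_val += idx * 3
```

Let's trace through this code step by step.

Initialize: sum_val = 0
Entering loop: for idx in range(6):

After execution: sum_val = 45
45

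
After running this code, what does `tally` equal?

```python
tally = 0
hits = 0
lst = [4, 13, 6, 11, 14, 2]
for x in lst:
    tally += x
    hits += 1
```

Let's trace through this code step by step.

Initialize: tally = 0
Initialize: hits = 0
Initialize: lst = [4, 13, 6, 11, 14, 2]
Entering loop: for x in lst:

After execution: tally = 50
50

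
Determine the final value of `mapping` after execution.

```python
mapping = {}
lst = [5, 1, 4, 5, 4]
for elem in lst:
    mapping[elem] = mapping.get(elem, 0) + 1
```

Let's trace through this code step by step.

Initialize: mapping = {}
Initialize: lst = [5, 1, 4, 5, 4]
Entering loop: for elem in lst:

After execution: mapping = {5: 2, 1: 1, 4: 2}
{5: 2, 1: 1, 4: 2}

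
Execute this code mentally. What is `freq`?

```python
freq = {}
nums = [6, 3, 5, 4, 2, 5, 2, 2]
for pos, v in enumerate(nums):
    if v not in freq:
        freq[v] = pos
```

Let's trace through this code step by step.

Initialize: freq = {}
Initialize: nums = [6, 3, 5, 4, 2, 5, 2, 2]
Entering loop: for pos, v in enumerate(nums):

After execution: freq = {6: 0, 3: 1, 5: 2, 4: 3, 2: 4}
{6: 0, 3: 1, 5: 2, 4: 3, 2: 4}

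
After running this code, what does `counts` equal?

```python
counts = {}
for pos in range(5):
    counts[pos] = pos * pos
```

Let's trace through this code step by step.

Initialize: counts = {}
Entering loop: for pos in range(5):

After execution: counts = {0: 0, 1: 1, 2: 4, 3: 9, 4: 16}
{0: 0, 1: 1, 2: 4, 3: 9, 4: 16}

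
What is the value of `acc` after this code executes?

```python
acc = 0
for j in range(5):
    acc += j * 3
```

Let's trace through this code step by step.

Initialize: acc = 0
Entering loop: for j in range(5):

After execution: acc = 30
30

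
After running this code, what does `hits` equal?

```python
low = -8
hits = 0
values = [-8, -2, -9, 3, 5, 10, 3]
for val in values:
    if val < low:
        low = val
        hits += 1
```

Let's trace through this code step by step.

Initialize: low = -8
Initialize: hits = 0
Initialize: values = [-8, -2, -9, 3, 5, 10, 3]
Entering loop: for val in values:

After execution: hits = 1
1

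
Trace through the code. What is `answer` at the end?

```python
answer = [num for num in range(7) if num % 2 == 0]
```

Let's trace through this code step by step.

Initialize: answer = [num for num in range(7) if num % 2 == 0]

After execution: answer = [0, 2, 4, 6]
[0, 2, 4, 6]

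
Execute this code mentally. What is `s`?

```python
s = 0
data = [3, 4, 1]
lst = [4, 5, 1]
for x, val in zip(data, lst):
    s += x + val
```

Let's trace through this code step by step.

Initialize: s = 0
Initialize: data = [3, 4, 1]
Initialize: lst = [4, 5, 1]
Entering loop: for x, val in zip(data, lst):

After execution: s = 18
18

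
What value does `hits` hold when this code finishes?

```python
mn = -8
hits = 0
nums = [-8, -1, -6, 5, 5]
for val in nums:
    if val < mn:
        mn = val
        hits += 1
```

Let's trace through this code step by step.

Initialize: mn = -8
Initialize: hits = 0
Initialize: nums = [-8, -1, -6, 5, 5]
Entering loop: for val in nums:

After execution: hits = 0
0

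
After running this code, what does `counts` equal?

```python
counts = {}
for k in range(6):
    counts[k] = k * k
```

Let's trace through this code step by step.

Initialize: counts = {}
Entering loop: for k in range(6):

After execution: counts = {0: 0, 1: 1, 2: 4, 3: 9, 4: 16, 5: 25}
{0: 0, 1: 1, 2: 4, 3: 9, 4: 16, 5: 25}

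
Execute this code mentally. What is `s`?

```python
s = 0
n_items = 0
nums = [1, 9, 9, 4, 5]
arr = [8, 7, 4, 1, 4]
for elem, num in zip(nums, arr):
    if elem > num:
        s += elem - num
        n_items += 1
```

Let's trace through this code step by step.

Initialize: s = 0
Initialize: n_items = 0
Initialize: nums = [1, 9, 9, 4, 5]
Initialize: arr = [8, 7, 4, 1, 4]
Entering loop: for elem, num in zip(nums, arr):

After execution: s = 11
11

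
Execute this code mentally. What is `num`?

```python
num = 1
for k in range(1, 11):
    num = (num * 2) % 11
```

Let's trace through this code step by step.

Initialize: num = 1
Entering loop: for k in range(1, 11):

After execution: num = 1
1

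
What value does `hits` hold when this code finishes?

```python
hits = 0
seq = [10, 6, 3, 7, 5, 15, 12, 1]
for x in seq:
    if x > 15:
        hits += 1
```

Let's trace through this code step by step.

Initialize: hits = 0
Initialize: seq = [10, 6, 3, 7, 5, 15, 12, 1]
Entering loop: for x in seq:

After execution: hits = 0
0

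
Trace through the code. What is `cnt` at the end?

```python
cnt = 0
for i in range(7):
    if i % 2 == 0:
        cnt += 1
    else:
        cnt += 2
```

Let's trace through this code step by step.

Initialize: cnt = 0
Entering loop: for i in range(7):

After execution: cnt = 10
10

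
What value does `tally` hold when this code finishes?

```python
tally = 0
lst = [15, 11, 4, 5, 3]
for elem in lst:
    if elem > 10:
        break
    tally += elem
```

Let's trace through this code step by step.

Initialize: tally = 0
Initialize: lst = [15, 11, 4, 5, 3]
Entering loop: for elem in lst:

After execution: tally = 0
0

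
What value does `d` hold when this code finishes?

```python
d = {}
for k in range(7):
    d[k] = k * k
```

Let's trace through this code step by step.

Initialize: d = {}
Entering loop: for k in range(7):

After execution: d = {0: 0, 1: 1, 2: 4, 3: 9, 4: 16, 5: 25, 6: 36}
{0: 0, 1: 1, 2: 4, 3: 9, 4: 16, 5: 25, 6: 36}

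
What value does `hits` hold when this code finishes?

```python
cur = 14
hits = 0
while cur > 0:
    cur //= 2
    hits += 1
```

Let's trace through this code step by step.

Initialize: cur = 14
Initialize: hits = 0
Entering loop: while cur > 0:

After execution: hits = 4
4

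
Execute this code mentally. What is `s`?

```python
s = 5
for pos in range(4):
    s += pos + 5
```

Let's trace through this code step by step.

Initialize: s = 5
Entering loop: for pos in range(4):

After execution: s = 31
31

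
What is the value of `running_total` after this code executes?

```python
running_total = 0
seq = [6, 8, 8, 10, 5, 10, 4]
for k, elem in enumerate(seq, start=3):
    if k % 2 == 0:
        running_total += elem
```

Let's trace through this code step by step.

Initialize: running_total = 0
Initialize: seq = [6, 8, 8, 10, 5, 10, 4]
Entering loop: for k, elem in enumerate(seq, start=3):

After execution: running_total = 28
28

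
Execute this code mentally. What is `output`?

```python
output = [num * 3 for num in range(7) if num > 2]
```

Let's trace through this code step by step.

Initialize: output = [num * 3 for num in range(7) if num > 2]

After execution: output = [9, 12, 15, 18]
[9, 12, 15, 18]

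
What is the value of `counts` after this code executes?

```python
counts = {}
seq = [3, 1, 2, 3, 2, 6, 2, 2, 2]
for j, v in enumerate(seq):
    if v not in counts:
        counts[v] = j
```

Let's trace through this code step by step.

Initialize: counts = {}
Initialize: seq = [3, 1, 2, 3, 2, 6, 2, 2, 2]
Entering loop: for j, v in enumerate(seq):

After execution: counts = {3: 0, 1: 1, 2: 2, 6: 5}
{3: 0, 1: 1, 2: 2, 6: 5}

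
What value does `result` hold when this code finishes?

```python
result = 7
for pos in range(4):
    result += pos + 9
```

Let's trace through this code step by step.

Initialize: result = 7
Entering loop: for pos in range(4):

After execution: result = 49
49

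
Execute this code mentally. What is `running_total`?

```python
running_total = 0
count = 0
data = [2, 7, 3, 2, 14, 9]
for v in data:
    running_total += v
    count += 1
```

Let's trace through this code step by step.

Initialize: running_total = 0
Initialize: count = 0
Initialize: data = [2, 7, 3, 2, 14, 9]
Entering loop: for v in data:

After execution: running_total = 37
37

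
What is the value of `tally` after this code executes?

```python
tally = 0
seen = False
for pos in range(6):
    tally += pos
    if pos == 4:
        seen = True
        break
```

Let's trace through this code step by step.

Initialize: tally = 0
Initialize: seen = False
Entering loop: for pos in range(6):

After execution: tally = 10
10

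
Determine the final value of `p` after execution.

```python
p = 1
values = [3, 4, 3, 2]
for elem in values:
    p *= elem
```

Let's trace through this code step by step.

Initialize: p = 1
Initialize: values = [3, 4, 3, 2]
Entering loop: for elem in values:

After execution: p = 72
72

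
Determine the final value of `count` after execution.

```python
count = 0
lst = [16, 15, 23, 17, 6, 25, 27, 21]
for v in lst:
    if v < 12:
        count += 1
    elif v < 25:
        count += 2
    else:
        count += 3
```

Let's trace through this code step by step.

Initialize: count = 0
Initialize: lst = [16, 15, 23, 17, 6, 25, 27, 21]
Entering loop: for v in lst:

After execution: count = 17
17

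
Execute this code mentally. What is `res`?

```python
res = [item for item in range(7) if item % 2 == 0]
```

Let's trace through this code step by step.

Initialize: res = [item for item in range(7) if item % 2 == 0]

After execution: res = [0, 2, 4, 6]
[0, 2, 4, 6]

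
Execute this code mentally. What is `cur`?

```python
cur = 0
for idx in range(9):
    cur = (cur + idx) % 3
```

Let's trace through this code step by step.

Initialize: cur = 0
Entering loop: for idx in range(9):

After execution: cur = 0
0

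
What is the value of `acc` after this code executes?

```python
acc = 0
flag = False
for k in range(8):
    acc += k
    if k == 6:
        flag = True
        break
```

Let's trace through this code step by step.

Initialize: acc = 0
Initialize: flag = False
Entering loop: for k in range(8):

After execution: acc = 21
21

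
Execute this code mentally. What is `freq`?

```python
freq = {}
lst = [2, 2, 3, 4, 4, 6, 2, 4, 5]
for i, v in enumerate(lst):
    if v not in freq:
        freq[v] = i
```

Let's trace through this code step by step.

Initialize: freq = {}
Initialize: lst = [2, 2, 3, 4, 4, 6, 2, 4, 5]
Entering loop: for i, v in enumerate(lst):

After execution: freq = {2: 0, 3: 2, 4: 3, 6: 5, 5: 8}
{2: 0, 3: 2, 4: 3, 6: 5, 5: 8}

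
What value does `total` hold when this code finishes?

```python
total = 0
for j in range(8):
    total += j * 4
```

Let's trace through this code step by step.

Initialize: total = 0
Entering loop: for j in range(8):

After execution: total = 112
112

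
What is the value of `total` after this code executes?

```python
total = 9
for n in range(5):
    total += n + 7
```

Let's trace through this code step by step.

Initialize: total = 9
Entering loop: for n in range(5):

After execution: total = 54
54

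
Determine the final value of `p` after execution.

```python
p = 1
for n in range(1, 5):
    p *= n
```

Let's trace through this code step by step.

Initialize: p = 1
Entering loop: for n in range(1, 5):

After execution: p = 24
24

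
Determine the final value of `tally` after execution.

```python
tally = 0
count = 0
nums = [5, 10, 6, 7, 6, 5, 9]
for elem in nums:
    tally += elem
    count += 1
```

Let's trace through this code step by step.

Initialize: tally = 0
Initialize: count = 0
Initialize: nums = [5, 10, 6, 7, 6, 5, 9]
Entering loop: for elem in nums:

After execution: tally = 48
48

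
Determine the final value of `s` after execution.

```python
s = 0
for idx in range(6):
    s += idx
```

Let's trace through this code step by step.

Initialize: s = 0
Entering loop: for idx in range(6):

After execution: s = 15
15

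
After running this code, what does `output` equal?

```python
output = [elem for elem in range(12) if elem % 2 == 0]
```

Let's trace through this code step by step.

Initialize: output = [elem for elem in range(12) if elem % 2 == 0]

After execution: output = [0, 2, 4, 6, 8, 10]
[0, 2, 4, 6, 8, 10]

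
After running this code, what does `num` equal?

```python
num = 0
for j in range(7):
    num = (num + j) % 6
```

Let's trace through this code step by step.

Initialize: num = 0
Entering loop: for j in range(7):

After execution: num = 3
3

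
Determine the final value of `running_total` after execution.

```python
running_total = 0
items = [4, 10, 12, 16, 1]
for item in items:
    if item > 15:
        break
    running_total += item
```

Let's trace through this code step by step.

Initialize: running_total = 0
Initialize: items = [4, 10, 12, 16, 1]
Entering loop: for item in items:

After execution: running_total = 26
26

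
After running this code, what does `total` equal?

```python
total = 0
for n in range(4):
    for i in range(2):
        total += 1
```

Let's trace through this code step by step.

Initialize: total = 0
Entering loop: for n in range(4):

After execution: total = 8
8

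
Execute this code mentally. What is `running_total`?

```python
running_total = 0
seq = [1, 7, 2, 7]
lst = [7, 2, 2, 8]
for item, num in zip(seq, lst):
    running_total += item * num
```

Let's trace through this code step by step.

Initialize: running_total = 0
Initialize: seq = [1, 7, 2, 7]
Initialize: lst = [7, 2, 2, 8]
Entering loop: for item, num in zip(seq, lst):

After execution: running_total = 81
81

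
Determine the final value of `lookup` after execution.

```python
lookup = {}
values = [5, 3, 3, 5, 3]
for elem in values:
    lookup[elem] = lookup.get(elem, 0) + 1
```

Let's trace through this code step by step.

Initialize: lookup = {}
Initialize: values = [5, 3, 3, 5, 3]
Entering loop: for elem in values:

After execution: lookup = {5: 2, 3: 3}
{5: 2, 3: 3}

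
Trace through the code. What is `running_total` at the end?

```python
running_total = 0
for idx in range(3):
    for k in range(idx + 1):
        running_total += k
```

Let's trace through this code step by step.

Initialize: running_total = 0
Entering loop: for idx in range(3):

After execution: running_total = 4
4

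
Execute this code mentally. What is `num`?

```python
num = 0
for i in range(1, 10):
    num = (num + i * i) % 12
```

Let's trace through this code step by step.

Initialize: num = 0
Entering loop: for i in range(1, 10):

After execution: num = 9
9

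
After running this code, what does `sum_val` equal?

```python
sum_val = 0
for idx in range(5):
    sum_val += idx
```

Let's trace through this code step by step.

Initialize: sum_val = 0
Entering loop: for idx in range(5):

After execution: sum_val = 10
10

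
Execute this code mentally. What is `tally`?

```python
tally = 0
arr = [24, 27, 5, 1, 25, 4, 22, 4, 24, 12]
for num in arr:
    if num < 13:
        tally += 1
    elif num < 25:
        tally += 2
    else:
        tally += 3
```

Let's trace through this code step by step.

Initialize: tally = 0
Initialize: arr = [24, 27, 5, 1, 25, 4, 22, 4, 24, 12]
Entering loop: for num in arr:

After execution: tally = 17
17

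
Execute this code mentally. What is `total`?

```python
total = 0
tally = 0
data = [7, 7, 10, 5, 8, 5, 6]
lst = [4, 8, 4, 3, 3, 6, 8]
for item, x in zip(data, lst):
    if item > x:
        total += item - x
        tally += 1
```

Let's trace through this code step by step.

Initialize: total = 0
Initialize: tally = 0
Initialize: data = [7, 7, 10, 5, 8, 5, 6]
Initialize: lst = [4, 8, 4, 3, 3, 6, 8]
Entering loop: for item, x in zip(data, lst):

After execution: total = 16
16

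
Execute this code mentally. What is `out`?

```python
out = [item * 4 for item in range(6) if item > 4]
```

Let's trace through this code step by step.

Initialize: out = [item * 4 for item in range(6) if item > 4]

After execution: out = [20]
[20]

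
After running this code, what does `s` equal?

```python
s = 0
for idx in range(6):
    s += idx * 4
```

Let's trace through this code step by step.

Initialize: s = 0
Entering loop: for idx in range(6):

After execution: s = 60
60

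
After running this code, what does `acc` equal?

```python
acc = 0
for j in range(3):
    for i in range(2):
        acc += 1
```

Let's trace through this code step by step.

Initialize: acc = 0
Entering loop: for j in range(3):

After execution: acc = 6
6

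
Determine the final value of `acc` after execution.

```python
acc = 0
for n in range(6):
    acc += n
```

Let's trace through this code step by step.

Initialize: acc = 0
Entering loop: for n in range(6):

After execution: acc = 15
15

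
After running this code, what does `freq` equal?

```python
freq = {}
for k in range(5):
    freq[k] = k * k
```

Let's trace through this code step by step.

Initialize: freq = {}
Entering loop: for k in range(5):

After execution: freq = {0: 0, 1: 1, 2: 4, 3: 9, 4: 16}
{0: 0, 1: 1, 2: 4, 3: 9, 4: 16}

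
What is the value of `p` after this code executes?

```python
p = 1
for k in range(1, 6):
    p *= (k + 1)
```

Let's trace through this code step by step.

Initialize: p = 1
Entering loop: for k in range(1, 6):

After execution: p = 720
720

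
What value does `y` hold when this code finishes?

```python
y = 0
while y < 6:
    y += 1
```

Let's trace through this code step by step.

Initialize: y = 0
Entering loop: while y < 6:

After execution: y = 6
6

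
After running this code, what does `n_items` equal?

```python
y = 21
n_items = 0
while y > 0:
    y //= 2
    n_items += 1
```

Let's trace through this code step by step.

Initialize: y = 21
Initialize: n_items = 0
Entering loop: while y > 0:

After execution: n_items = 5
5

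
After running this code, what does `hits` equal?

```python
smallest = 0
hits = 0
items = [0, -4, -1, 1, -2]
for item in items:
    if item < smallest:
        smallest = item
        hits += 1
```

Let's trace through this code step by step.

Initialize: smallest = 0
Initialize: hits = 0
Initialize: items = [0, -4, -1, 1, -2]
Entering loop: for item in items:

After execution: hits = 1
1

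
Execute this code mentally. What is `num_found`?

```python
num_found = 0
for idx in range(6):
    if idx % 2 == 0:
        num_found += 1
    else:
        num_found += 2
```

Let's trace through this code step by step.

Initialize: num_found = 0
Entering loop: for idx in range(6):

After execution: num_found = 9
9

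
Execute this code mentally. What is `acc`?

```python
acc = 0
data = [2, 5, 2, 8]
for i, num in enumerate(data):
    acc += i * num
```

Let's trace through this code step by step.

Initialize: acc = 0
Initialize: data = [2, 5, 2, 8]
Entering loop: for i, num in enumerate(data):

After execution: acc = 33
33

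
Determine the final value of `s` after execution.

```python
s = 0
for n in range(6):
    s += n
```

Let's trace through this code step by step.

Initialize: s = 0
Entering loop: for n in range(6):

After execution: s = 15
15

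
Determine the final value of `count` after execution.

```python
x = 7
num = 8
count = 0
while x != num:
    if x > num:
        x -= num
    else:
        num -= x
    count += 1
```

Let's trace through this code step by step.

Initialize: x = 7
Initialize: num = 8
Initialize: count = 0
Entering loop: while x != num:

After execution: count = 7
7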